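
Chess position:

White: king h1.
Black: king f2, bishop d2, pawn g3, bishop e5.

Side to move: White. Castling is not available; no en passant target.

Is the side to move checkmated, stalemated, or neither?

stalemate

White to move; white king on h1.
In check: no.
King squares — g1: attacked by Kf2; g2: attacked by Kf2; h2: attacked by Pg3.
Legal moves for White: none.
Not in check and no legal moves → stalemate.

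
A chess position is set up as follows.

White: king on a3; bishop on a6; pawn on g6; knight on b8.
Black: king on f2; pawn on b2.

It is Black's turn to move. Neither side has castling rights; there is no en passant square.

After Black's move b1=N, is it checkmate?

After b1=N: white king on a3; in check: yes, from the black knight on b1.
White has 5 legal replies: Kb4, Ka4, Kb3, Kb2, Ka2.
In check but a legal move exists → not checkmate.

no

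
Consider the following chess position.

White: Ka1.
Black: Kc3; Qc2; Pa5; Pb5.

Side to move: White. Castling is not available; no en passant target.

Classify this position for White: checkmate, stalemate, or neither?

stalemate

White to move; white king on a1.
In check: no.
King squares — b1: attacked by Qc2; a2: attacked by Qc2; b2: attacked by Qc2.
Legal moves for White: none.
Not in check and no legal moves → stalemate.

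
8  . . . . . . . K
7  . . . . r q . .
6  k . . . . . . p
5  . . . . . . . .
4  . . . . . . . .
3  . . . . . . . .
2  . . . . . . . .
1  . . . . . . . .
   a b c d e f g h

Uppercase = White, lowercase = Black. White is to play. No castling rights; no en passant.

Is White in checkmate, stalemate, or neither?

White to move; white king on h8.
In check: no.
King squares — g7: attacked by Qf7; h7: attacked by Qf7; g8: attacked by Qf7.
Legal moves for White: none.
Not in check and no legal moves → stalemate.

stalemate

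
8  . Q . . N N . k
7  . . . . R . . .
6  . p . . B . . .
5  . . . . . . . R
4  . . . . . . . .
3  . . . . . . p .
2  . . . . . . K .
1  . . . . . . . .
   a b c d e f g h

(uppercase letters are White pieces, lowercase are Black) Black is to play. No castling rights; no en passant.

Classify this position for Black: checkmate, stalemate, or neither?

checkmate

Black to move; black king on h8.
In check: yes, from the white rook on h5.
King squares — g7: attacked by Re7; h7: attacked by Rh5; g8: attacked by Be6.
Legal moves for Black: none.
In check with no legal moves → checkmate.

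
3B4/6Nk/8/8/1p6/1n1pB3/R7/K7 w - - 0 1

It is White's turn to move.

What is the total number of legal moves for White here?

2

White to move; king on a1.
In check: yes, from the black knight on b3.
Legal moves: Kb2, Kb1.
Count: 2.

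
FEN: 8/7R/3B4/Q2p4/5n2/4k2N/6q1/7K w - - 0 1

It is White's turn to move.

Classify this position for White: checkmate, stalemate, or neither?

checkmate

White to move; white king on h1.
In check: yes, from the black queen on g2.
King squares — g1: attacked by Qg2; g2: attacked by Nf4; h2: attacked by Qg2.
Legal moves for White: none.
In check with no legal moves → checkmate.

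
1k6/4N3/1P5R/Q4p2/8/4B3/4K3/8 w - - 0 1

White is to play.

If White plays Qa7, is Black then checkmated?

yes

After Qa7: black king on b8; in check: yes, from the white queen on a7.
King squares — a7: attacked by Pb6; b7: attacked by Qa7; c7: attacked by Pb6; a8: attacked by Qa7; c8: attacked by Ne7.
Black has no legal moves → checkmate.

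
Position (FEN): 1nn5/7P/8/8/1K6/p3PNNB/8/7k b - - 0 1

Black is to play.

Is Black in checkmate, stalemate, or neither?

checkmate

Black to move; black king on h1.
In check: yes, from the white knight on g3.
King squares — g1: attacked by Nf3; g2: attacked by Bh3; h2: attacked by Nf3.
Legal moves for Black: none.
In check with no legal moves → checkmate.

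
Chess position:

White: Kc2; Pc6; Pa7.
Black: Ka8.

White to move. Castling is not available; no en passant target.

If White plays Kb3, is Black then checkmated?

no

After Kb3: black king on a8; in check: no.
Black is not in check, so this cannot be checkmate.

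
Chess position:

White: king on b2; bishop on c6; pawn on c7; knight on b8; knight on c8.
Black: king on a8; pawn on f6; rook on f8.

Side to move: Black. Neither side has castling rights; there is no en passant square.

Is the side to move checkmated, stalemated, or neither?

Black to move; black king on a8.
In check: yes, from the white bishop on c6.
King squares — a7: attacked by Nc8; b7: attacked by Bc6; b8: attacked by Pc7.
Legal moves for Black: none.
In check with no legal moves → checkmate.

checkmate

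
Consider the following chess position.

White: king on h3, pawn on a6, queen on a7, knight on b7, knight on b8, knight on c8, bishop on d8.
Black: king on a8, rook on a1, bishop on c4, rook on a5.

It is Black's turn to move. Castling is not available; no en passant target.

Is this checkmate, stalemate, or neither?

Black to move; black king on a8.
In check: yes, from the white queen on a7.
King squares — a7: attacked by Nc8; b7: attacked by Pa6; b8: attacked by Qa7.
Legal moves for Black: none.
In check with no legal moves → checkmate.

checkmate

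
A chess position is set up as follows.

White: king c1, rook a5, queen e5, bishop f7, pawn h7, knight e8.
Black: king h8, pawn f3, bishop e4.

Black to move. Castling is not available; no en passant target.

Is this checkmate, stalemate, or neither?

neither

Black to move; black king on h8.
In check: yes, from the white queen on e5.
Legal moves for Black: Kxh7.
Black is in check but has 1 legal move → neither.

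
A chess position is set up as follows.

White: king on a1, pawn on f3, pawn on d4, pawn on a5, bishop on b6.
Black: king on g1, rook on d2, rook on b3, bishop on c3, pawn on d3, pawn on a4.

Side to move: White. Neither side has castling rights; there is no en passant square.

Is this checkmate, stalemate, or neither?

White to move; white king on a1.
In check: yes, from the black bishop on c3.
King squares — b1: attacked by Rb3; a2: attacked by Rd2; b2: attacked by Rd2.
Legal moves for White: none.
In check with no legal moves → checkmate.

checkmate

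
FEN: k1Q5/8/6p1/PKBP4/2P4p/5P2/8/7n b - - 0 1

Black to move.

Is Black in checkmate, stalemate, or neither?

Black to move; black king on a8.
In check: yes, from the white queen on c8.
King squares — a7: attacked by Bc5; b7: attacked by Qc8; b8: attacked by Qc8.
Legal moves for Black: none.
In check with no legal moves → checkmate.

checkmate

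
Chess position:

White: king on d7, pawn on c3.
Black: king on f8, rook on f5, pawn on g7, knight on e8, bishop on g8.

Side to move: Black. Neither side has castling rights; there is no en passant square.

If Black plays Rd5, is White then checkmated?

no

After Rd5: white king on d7; in check: yes, from the black rook on d5.
White has 2 legal replies: Kc8, Kc6.
In check but a legal move exists → not checkmate.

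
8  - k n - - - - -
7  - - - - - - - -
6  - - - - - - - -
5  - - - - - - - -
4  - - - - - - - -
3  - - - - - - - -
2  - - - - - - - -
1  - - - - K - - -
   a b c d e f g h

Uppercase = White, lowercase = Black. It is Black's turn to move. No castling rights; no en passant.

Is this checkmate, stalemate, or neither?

Black to move; black king on b8.
In check: no.
Legal moves for Black: Ne7, Na7, Nd6, Nb6, Ka8, Kc7, Kb7, Ka7.
Black has 8 legal moves and is not in check → neither.

neither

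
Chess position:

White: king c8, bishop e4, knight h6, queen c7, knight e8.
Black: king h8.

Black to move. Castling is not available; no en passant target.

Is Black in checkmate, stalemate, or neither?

Black to move; black king on h8.
In check: no.
King squares — g7: attacked by Qc7; h7: attacked by Be4; g8: attacked by Nh6.
Legal moves for Black: none.
Not in check and no legal moves → stalemate.

stalemate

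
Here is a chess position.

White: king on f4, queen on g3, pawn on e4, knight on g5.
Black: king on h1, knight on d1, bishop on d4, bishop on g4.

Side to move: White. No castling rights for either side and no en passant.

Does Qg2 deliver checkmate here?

no

After Qg2: black king on h1; in check: yes, from the white queen on g2.
Black has 1 legal reply: Kxg2.
In check but a legal move exists → not checkmate.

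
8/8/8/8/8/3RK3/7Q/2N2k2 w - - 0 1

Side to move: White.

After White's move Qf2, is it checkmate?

yes

After Qf2: black king on f1; in check: yes, from the white queen on f2.
King squares — e1: attacked by Qf2; g1: attacked by Qf2; e2: attacked by Nc1; f2: attacked by Ke3; g2: attacked by Qf2.
Black has no legal moves → checkmate.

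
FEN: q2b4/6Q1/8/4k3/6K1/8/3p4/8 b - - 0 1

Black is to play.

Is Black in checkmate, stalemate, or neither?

neither

Black to move; black king on e5.
In check: yes, from the white queen on g7.
Legal moves for Black: Ke6, Kd6, Kd5, Ke4, Bf6.
Black is in check but has 5 legal moves → neither.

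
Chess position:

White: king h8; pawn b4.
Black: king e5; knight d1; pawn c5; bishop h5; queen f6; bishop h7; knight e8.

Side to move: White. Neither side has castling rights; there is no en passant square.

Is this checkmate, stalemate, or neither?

neither

White to move; white king on h8.
In check: yes, from the black queen on f6.
Legal moves for White: Kxh7.
White is in check but has 1 legal move → neither.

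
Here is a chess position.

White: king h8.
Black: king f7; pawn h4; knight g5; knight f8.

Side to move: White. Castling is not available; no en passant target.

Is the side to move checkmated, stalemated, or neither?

stalemate

White to move; white king on h8.
In check: no.
King squares — g7: attacked by Kf7; h7: attacked by Ng5; g8: attacked by Kf7.
Legal moves for White: none.
Not in check and no legal moves → stalemate.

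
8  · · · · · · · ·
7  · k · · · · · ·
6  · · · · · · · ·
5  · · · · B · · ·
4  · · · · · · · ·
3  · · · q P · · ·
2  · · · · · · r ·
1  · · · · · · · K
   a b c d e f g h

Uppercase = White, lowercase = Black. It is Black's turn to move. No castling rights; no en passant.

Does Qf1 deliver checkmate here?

After Qf1: white king on h1; in check: yes, from the black queen on f1.
King squares — g1: attacked by Qf1; g2: attacked by Qf1; h2: attacked by Rg2.
White has no legal moves → checkmate.

yes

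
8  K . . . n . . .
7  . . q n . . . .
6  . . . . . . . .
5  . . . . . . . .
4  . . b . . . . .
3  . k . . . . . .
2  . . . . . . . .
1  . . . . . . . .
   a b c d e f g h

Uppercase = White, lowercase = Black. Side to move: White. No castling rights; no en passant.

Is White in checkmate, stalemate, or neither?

stalemate

White to move; white king on a8.
In check: no.
King squares — a7: attacked by Qc7; b7: attacked by Qc7; b8: attacked by Qc7.
Legal moves for White: none.
Not in check and no legal moves → stalemate.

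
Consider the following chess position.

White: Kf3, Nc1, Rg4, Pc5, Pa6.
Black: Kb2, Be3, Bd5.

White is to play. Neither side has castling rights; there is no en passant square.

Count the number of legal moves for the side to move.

White to move; king on f3.
In check: yes, from the black bishop on d5.
Legal moves: Kg3, Kxe3, Ke2, Re4.
Count: 4.

4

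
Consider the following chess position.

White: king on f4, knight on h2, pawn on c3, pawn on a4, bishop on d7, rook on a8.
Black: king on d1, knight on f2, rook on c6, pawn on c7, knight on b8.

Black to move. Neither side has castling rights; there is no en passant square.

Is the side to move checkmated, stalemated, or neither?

Black to move; black king on d1.
In check: no.
Legal moves for Black include: Nxd7, Na6, Rh6, Rg6, Rf6+, Re6, Rd6, Rb6, Ra6, Rc5, Rc4+, Rxc3, Ng4, Ne4, Nh3+, Nd3+, Nh1, Ke2, ... (list truncated; more exist).
Black has legal moves and is not in check → neither.

neither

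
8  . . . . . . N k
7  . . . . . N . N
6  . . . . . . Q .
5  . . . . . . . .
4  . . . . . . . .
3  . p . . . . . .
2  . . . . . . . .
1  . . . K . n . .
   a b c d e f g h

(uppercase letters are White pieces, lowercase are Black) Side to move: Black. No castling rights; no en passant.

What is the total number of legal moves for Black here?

0

Black to move; king on h8.
In check: yes, from the white knight on f7.
Legal moves: none.
Count: 0.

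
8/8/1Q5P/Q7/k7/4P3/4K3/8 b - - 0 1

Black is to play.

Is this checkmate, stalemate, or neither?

Black to move; black king on a4.
In check: yes, from the white queen on a5.
King squares — a3: attacked by Qa5; b3: attacked by Qb6; b4: attacked by Qa5; a5: attacked by Qb6; b5: attacked by Qa5.
Legal moves for Black: none.
In check with no legal moves → checkmate.

checkmate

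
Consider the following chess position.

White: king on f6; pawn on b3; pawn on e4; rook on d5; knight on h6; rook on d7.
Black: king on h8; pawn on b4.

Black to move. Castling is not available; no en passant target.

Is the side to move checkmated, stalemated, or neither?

Black to move; black king on h8.
In check: no.
King squares — g7: attacked by Kf6; h7: attacked by Rd7; g8: attacked by Nh6.
Legal moves for Black: none.
Not in check and no legal moves → stalemate.

stalemate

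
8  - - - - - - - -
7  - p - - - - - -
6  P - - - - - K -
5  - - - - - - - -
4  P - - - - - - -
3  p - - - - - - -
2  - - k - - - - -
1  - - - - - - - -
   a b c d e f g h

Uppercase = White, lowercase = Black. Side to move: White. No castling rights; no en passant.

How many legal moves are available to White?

White to move; king on g6.
In check: no.
Legal moves: Kh7, Kg7, Kf7, Kh6, Kf6, Kh5, Kg5, Kf5, axb7, a7, a5.
Count: 11.

11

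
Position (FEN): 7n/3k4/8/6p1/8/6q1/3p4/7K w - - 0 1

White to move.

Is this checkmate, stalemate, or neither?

stalemate

White to move; white king on h1.
In check: no.
King squares — g1: attacked by Qg3; g2: attacked by Qg3; h2: attacked by Qg3.
Legal moves for White: none.
Not in check and no legal moves → stalemate.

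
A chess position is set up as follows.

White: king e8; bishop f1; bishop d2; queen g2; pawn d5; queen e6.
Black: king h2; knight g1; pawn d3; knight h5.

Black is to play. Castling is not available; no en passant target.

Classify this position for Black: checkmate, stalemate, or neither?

Black to move; black king on h2.
In check: yes, from the white queen on g2.
King squares — g1: own knight; h1: attacked by Qg2; g2: attacked by Bf1; g3: attacked by Qg2; h3: attacked by Qg2.
Legal moves for Black: none.
In check with no legal moves → checkmate.

checkmate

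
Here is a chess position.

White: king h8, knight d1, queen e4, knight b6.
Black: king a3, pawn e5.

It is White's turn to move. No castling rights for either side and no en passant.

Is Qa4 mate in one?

After Qa4: black king on a3; in check: yes, from the white queen on a4.
King squares — a2: attacked by Qa4; b2: attacked by Nd1; b3: attacked by Qa4; a4: attacked by Nb6; b4: attacked by Qa4.
Black has no legal moves → checkmate.

yes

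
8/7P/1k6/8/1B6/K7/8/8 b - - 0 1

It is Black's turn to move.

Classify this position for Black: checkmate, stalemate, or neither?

Black to move; black king on b6.
In check: no.
Legal moves for Black: Kc7, Kb7, Ka7, Kc6, Ka6, Kb5.
Black has 6 legal moves and is not in check → neither.

neither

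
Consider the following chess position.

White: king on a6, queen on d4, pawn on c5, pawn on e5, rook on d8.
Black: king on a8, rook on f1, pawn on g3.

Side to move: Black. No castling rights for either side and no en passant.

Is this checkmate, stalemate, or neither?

checkmate

Black to move; black king on a8.
In check: yes, from the white rook on d8.
King squares — a7: attacked by Ka6; b7: attacked by Ka6; b8: attacked by Rd8.
Legal moves for Black: none.
In check with no legal moves → checkmate.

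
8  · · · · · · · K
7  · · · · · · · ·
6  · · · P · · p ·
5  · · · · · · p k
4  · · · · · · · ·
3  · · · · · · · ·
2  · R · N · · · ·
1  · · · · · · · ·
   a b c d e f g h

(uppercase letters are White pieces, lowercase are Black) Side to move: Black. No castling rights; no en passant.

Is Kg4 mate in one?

no

After Kg4: white king on h8; in check: no.
White is not in check, so this cannot be checkmate.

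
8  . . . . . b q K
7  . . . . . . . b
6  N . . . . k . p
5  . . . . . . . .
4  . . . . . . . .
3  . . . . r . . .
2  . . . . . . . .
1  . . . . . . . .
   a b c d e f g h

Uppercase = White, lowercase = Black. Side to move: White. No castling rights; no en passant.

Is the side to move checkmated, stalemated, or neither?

White to move; white king on h8.
In check: yes, from the black queen on g8.
King squares — g7: attacked by Kf6; h7: attacked by Qg8; g8: attacked by Bh7.
Legal moves for White: none.
In check with no legal moves → checkmate.

checkmate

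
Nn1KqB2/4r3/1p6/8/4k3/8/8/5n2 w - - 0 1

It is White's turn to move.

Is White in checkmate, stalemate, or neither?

White to move; white king on d8.
In check: yes, from the black queen on e8.
King squares — c7: attacked by Re7; d7: attacked by Re7; e7: attacked by Qe8; c8: attacked by Qe8; e8: attacked by Re7.
Legal moves for White: none.
In check with no legal moves → checkmate.

checkmate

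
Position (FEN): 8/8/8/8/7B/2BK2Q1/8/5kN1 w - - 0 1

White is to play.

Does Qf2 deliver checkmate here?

After Qf2: black king on f1; in check: yes, from the white queen on f2.
King squares — e1: attacked by Qf2; g1: attacked by Qf2; e2: attacked by Ng1; f2: attacked by Bh4; g2: attacked by Qf2.
Black has no legal moves → checkmate.

yes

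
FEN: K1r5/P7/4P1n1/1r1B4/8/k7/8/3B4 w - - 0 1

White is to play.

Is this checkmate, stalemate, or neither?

White to move; white king on a8.
In check: yes, from the black rook on c8.
King squares — a7: own pawn; b7: attacked by Rb5; b8: attacked by Rb5.
Legal moves for White: none.
In check with no legal moves → checkmate.

checkmate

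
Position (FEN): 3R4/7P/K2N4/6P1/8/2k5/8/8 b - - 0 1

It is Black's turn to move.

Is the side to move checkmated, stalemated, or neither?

neither

Black to move; black king on c3.
In check: no.
Legal moves for Black: Kd4, Kb4, Kd3, Kb3, Kd2, Kc2, Kb2.
Black has 7 legal moves and is not in check → neither.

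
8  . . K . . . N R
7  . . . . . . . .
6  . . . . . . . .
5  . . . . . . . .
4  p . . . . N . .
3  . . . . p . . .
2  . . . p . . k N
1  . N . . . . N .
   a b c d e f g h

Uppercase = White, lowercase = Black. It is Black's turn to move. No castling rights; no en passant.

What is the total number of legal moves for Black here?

4

Black to move; king on g2.
In check: yes, from the white knight on f4.
Legal moves: Kg3, Kf2, Kh1, Kxg1.
Count: 4.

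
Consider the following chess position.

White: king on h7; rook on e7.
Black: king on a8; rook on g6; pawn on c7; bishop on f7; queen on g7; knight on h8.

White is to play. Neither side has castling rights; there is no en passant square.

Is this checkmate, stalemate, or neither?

checkmate

White to move; white king on h7.
In check: yes, from the black queen on g7.
King squares — g6: attacked by Bf7; h6: attacked by Rg6; g7: attacked by Rg6; g8: attacked by Bf7; h8: attacked by Qg7.
Legal moves for White: none.
In check with no legal moves → checkmate.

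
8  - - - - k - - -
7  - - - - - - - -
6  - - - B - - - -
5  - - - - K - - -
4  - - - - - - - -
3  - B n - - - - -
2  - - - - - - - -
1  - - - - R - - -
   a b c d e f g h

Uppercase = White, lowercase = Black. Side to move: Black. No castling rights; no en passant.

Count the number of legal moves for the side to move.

10

Black to move; king on e8.
In check: no.
Legal moves: Kd8, Kd7, Nd5, Nb5, Ne4, Na4, Ne2, Na2, Nd1, Nb1.
Count: 10.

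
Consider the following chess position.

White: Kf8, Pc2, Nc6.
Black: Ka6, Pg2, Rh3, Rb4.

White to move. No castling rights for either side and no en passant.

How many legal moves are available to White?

15

White to move; king on f8.
In check: no.
Legal moves: Kg8, Ke8, Kg7, Kf7, Ke7, Nd8, Nb8+, Ne7, Na7, Ne5, Na5, Nd4, Nxb4+, c3, c4.
Count: 15.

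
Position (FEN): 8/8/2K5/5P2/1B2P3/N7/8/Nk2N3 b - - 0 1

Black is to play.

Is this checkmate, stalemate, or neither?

neither

Black to move; black king on b1.
In check: yes, from the white knight on a3.
King squares — a1: available; c1: available; a2: available; b2: available; c2: attacked by Na1.
Legal moves for Black: Kb2, Ka2, Kc1, Kxa1.
Black is in check but has 4 legal moves → neither.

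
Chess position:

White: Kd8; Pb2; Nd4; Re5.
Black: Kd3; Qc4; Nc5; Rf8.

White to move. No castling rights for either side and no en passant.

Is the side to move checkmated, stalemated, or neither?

White to move; white king on d8.
In check: yes, from the black rook on f8.
Legal moves for White: Ke7, Kc7, Re8.
White is in check but has 3 legal moves → neither.

neither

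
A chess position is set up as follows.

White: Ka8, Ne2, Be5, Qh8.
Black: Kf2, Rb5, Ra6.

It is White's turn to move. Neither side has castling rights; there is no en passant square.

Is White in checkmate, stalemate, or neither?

checkmate

White to move; white king on a8.
In check: yes, from the black rook on a6.
King squares — a7: attacked by Ra6; b7: attacked by Rb5; b8: attacked by Rb5.
Legal moves for White: none.
In check with no legal moves → checkmate.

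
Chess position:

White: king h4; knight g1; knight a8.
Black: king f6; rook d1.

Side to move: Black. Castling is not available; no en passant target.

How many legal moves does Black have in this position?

Black to move; king on f6.
In check: no.
Legal moves: Kg7, Kf7, Ke7, Kg6, Ke6, Kf5, Ke5, Rd8, Rd7, Rd6, Rd5, Rd4+, Rd3, Rd2, Rxg1, Rf1, Re1, Rc1, Rb1, Ra1.
Count: 20.

20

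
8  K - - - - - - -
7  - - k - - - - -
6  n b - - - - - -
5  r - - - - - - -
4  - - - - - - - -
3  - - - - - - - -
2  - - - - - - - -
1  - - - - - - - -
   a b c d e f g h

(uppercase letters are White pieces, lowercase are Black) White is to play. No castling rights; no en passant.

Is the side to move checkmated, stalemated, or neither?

White to move; white king on a8.
In check: no.
King squares — a7: attacked by Bb6; b7: attacked by Kc7; b8: attacked by Na6.
Legal moves for White: none.
Not in check and no legal moves → stalemate.

stalemate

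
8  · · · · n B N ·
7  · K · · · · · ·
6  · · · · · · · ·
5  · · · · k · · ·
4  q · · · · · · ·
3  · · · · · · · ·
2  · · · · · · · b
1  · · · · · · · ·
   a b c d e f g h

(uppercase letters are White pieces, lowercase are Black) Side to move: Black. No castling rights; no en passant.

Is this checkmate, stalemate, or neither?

neither

Black to move; black king on e5.
In check: no.
Legal moves for Black include: Ng7, Nc7, Nf6, Nd6+, Ke6, Kf5, Kd5, Kf4, Ke4, Kd4, Qa8+, Qd7+, Qa7+, Qc6+, Qa6+, Qb5+, Qa5, Qh4, ... (list truncated; more exist).
Black has legal moves and is not in check → neither.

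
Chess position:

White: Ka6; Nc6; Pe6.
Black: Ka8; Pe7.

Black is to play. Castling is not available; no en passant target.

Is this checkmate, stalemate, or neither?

Black to move; black king on a8.
In check: no.
King squares — a7: attacked by Ka6; b7: attacked by Ka6; b8: attacked by Nc6.
Legal moves for Black: none.
Not in check and no legal moves → stalemate.

stalemate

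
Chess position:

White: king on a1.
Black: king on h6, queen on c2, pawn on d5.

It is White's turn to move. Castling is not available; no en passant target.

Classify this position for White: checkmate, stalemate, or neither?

White to move; white king on a1.
In check: no.
King squares — b1: attacked by Qc2; a2: attacked by Qc2; b2: attacked by Qc2.
Legal moves for White: none.
Not in check and no legal moves → stalemate.

stalemate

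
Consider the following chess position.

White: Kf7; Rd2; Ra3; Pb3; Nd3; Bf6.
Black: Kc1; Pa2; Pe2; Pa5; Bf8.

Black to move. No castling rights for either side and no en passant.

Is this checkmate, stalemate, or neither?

neither

Black to move; black king on c1.
In check: yes, from the white knight on d3.
King squares — b1: available; d1: attacked by Rd2; b2: attacked by Rd2; c2: attacked by Rd2; d2: available.
Legal moves for Black: Kxd2, Kb1.
Black is in check but has 2 legal moves → neither.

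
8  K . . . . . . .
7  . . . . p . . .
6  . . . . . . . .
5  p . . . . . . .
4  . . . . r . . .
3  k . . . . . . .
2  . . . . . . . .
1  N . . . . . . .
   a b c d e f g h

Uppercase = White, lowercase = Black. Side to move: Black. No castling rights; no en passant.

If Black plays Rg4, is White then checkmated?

no

After Rg4: white king on a8; in check: no.
White is not in check, so this cannot be checkmate.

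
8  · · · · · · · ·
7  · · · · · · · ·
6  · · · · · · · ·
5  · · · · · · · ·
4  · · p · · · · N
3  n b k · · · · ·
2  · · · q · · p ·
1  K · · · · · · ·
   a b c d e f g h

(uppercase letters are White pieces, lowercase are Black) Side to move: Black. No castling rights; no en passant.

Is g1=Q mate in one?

yes

After g1=Q: white king on a1; in check: yes, from the black queen on g1.
King squares — b1: attacked by Qg1; a2: attacked by Qd2; b2: attacked by Qd2.
White has no legal moves → checkmate.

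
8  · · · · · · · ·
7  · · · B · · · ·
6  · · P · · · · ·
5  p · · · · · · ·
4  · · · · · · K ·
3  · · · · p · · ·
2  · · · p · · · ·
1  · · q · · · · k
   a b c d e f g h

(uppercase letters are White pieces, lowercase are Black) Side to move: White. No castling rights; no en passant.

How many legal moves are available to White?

13

White to move; king on g4.
In check: no.
Legal moves: Be8, Bc8, Be6, Bf5, Kh5, Kg5, Kf5, Kh4, Kf4, Kh3, Kg3, Kf3, c7.
Count: 13.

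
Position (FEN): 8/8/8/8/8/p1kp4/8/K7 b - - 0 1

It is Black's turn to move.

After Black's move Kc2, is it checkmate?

no

After Kc2: white king on a1; in check: no.
White is not in check, so this cannot be checkmate.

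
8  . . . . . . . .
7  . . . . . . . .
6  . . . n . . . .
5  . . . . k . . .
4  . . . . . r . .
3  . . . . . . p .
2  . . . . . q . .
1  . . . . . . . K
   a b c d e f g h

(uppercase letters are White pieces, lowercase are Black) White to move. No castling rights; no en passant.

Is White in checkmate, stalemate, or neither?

White to move; white king on h1.
In check: no.
King squares — g1: attacked by Qf2; g2: attacked by Qf2; h2: attacked by Qf2.
Legal moves for White: none.
Not in check and no legal moves → stalemate.

stalemate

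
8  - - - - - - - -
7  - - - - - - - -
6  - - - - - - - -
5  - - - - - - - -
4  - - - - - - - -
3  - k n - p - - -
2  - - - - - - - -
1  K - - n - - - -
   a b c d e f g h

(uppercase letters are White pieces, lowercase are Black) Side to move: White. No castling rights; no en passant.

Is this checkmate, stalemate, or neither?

White to move; white king on a1.
In check: no.
King squares — b1: attacked by Nc3; a2: attacked by Kb3; b2: attacked by Nd1.
Legal moves for White: none.
Not in check and no legal moves → stalemate.

stalemate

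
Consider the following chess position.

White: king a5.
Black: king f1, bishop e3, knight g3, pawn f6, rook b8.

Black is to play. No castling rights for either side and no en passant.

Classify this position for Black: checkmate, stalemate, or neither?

Black to move; black king on f1.
In check: no.
Legal moves for Black include: Rh8, Rg8, Rf8, Re8, Rd8, Rc8, Ra8+, Rb7, Rb6, Rb5+, Rb4, Rb3, Rb2, Rb1, Nh5, Nf5, Ne4, Ne2, ... (list truncated; more exist).
Black has legal moves and is not in check → neither.

neither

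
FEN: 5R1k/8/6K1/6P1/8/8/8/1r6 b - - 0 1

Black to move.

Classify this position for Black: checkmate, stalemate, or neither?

Black to move; black king on h8.
In check: yes, from the white rook on f8.
King squares — g7: attacked by Kg6; h7: attacked by Kg6; g8: attacked by Rf8.
Legal moves for Black: none.
In check with no legal moves → checkmate.

checkmate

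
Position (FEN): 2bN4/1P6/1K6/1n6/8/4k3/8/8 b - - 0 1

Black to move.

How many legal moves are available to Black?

Black to move; king on e3.
In check: no.
Legal moves: Bd7, Bxb7, Be6, Bf5, Bg4, Bh3, Nc7, Na7, Nd6, Nd4, Nc3, Na3, Kf4, Ke4, Kd4, Kf3, Kd3, Kf2, Ke2, Kd2.
Count: 20.

20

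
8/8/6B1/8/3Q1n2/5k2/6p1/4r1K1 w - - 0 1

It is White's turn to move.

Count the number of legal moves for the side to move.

White to move; king on g1.
In check: yes, from the black rook on e1.
Legal moves: Kh2.
Count: 1.

1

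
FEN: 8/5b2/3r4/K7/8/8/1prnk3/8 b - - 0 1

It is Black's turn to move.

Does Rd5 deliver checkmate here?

After Rd5: white king on a5; in check: yes, from the black rook on d5.
White has 4 legal replies: Kb6, Ka6, Kb4, Ka4.
In check but a legal move exists → not checkmate.

no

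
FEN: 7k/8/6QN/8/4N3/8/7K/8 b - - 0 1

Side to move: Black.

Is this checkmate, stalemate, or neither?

Black to move; black king on h8.
In check: no.
King squares — g7: attacked by Qg6; h7: attacked by Qg6; g8: attacked by Qg6.
Legal moves for Black: none.
Not in check and no legal moves → stalemate.

stalemate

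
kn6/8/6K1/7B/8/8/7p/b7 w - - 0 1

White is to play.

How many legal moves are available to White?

White to move; king on g6.
In check: no.
Legal moves: Kh7, Kf7, Kh6, Kg5, Kf5, Bg4, Bf3+, Be2, Bd1.
Count: 9.

9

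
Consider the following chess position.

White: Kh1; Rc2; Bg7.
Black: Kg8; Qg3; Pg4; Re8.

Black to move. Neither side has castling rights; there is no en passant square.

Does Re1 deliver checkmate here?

yes

After Re1: white king on h1; in check: yes, from the black rook on e1.
King squares — g1: attacked by Re1; g2: attacked by Qg3; h2: attacked by Qg3.
White has no legal moves → checkmate.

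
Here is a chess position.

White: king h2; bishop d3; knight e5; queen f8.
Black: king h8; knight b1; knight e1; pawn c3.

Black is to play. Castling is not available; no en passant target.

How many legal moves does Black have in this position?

0

Black to move; king on h8.
In check: yes, from the white queen on f8.
Legal moves: none.
Count: 0.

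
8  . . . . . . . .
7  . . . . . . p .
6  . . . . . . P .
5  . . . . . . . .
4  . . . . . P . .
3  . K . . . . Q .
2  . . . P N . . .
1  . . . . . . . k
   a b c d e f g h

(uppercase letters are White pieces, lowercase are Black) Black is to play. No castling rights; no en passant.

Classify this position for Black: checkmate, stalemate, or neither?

Black to move; black king on h1.
In check: no.
King squares — g1: attacked by Ne2; g2: attacked by Qg3; h2: attacked by Qg3.
Legal moves for Black: none.
Not in check and no legal moves → stalemate.

stalemate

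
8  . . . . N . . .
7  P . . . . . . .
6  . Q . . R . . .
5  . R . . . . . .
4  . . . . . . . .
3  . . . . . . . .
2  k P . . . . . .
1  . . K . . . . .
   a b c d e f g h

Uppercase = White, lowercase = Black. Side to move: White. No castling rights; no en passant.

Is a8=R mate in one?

After a8=R: black king on a2; in check: yes, from the white rook on a8.
King squares — a1: attacked by Ra8; b1: attacked by Kc1; b2: attacked by Kc1; a3: attacked by Pb2; b3: attacked by Rb5.
Black has no legal moves → checkmate.

yes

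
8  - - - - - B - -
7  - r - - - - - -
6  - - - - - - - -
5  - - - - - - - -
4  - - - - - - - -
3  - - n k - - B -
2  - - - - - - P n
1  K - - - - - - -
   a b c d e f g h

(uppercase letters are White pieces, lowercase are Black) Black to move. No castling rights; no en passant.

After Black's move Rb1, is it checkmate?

After Rb1: white king on a1; in check: yes, from the black rook on b1.
King squares — b1: attacked by Nc3; a2: attacked by Nc3; b2: attacked by Rb1.
White has no legal moves → checkmate.

yes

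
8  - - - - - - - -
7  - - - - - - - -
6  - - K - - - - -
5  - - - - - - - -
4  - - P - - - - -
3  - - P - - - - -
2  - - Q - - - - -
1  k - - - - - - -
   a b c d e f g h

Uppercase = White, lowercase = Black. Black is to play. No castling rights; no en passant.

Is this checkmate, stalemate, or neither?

Black to move; black king on a1.
In check: no.
King squares — b1: attacked by Qc2; a2: attacked by Qc2; b2: attacked by Qc2.
Legal moves for Black: none.
Not in check and no legal moves → stalemate.

stalemate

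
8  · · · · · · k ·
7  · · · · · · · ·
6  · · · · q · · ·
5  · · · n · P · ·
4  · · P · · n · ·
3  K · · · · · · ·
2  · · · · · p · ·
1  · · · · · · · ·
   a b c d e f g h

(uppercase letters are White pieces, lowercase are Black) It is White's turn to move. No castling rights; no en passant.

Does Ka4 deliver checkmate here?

After Ka4: black king on g8; in check: no.
Black is not in check, so this cannot be checkmate.

no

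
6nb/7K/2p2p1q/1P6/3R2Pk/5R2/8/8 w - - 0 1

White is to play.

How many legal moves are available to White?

White to move; king on h7.
In check: yes, from the black queen on h6.
Legal moves: Kxg8.
Count: 1.

1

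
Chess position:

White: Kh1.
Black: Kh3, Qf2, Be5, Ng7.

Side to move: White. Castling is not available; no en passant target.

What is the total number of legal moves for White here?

0

White to move; king on h1.
In check: no.
Legal moves: none.
Count: 0.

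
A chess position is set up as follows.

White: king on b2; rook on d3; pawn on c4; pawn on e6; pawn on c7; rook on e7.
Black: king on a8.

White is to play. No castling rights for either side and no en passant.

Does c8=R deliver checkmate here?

After c8=R: black king on a8; in check: yes, from the white rook on c8.
King squares — a7: attacked by Re7; b7: attacked by Re7; b8: attacked by Rc8.
Black has no legal moves → checkmate.

yes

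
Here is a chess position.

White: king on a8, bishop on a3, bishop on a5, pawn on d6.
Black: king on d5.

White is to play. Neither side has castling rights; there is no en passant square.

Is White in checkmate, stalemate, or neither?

White to move; white king on a8.
In check: no.
Legal moves for White: Kb8, Kb7, Ka7, Bd8, Bc7, Bb6, B5b4, Bc3, Bd2, Be1, Bc5, B3b4, Bb2, Bc1, d7.
White has 15 legal moves and is not in check → neither.

neither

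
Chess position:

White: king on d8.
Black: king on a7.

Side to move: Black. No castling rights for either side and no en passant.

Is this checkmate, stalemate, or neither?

Black to move; black king on a7.
In check: no.
Legal moves for Black: Kb8, Ka8, Kb7, Kb6, Ka6.
Black has 5 legal moves and is not in check → neither.

neither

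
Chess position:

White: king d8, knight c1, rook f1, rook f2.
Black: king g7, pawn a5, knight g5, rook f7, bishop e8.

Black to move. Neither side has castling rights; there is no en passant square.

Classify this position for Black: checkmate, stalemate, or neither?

Black to move; black king on g7.
In check: no.
Legal moves for Black include: Bd7, Bc6, Bb5, Ba4, Kh8, Kg8, Kf8, Kh7, Kh6, Kg6, Rf8, Re7, Rd7+, Rc7, Rb7, Ra7, Rf6, Rf5, ... (list truncated; more exist).
Black has legal moves and is not in check → neither.

neither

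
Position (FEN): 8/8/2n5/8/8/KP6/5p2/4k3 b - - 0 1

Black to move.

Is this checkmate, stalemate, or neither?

neither

Black to move; black king on e1.
In check: no.
Legal moves for Black: Nd8, Nb8, Ne7, Na7, Ne5, Na5, Nd4, Nb4, Ke2, Kd2, Kf1, Kd1, f1=Q, f1=R, f1=B, f1=N.
Black has 16 legal moves and is not in check → neither.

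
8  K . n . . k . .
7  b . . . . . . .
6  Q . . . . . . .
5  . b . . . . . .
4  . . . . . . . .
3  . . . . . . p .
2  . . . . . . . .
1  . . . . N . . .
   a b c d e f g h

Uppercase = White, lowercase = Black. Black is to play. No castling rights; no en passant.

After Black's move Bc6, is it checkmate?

no

After Bc6: white king on a8; in check: yes, from the black bishop on c6.
White has 2 legal replies: Qb7, Qxc6.
In check but a legal move exists → not checkmate.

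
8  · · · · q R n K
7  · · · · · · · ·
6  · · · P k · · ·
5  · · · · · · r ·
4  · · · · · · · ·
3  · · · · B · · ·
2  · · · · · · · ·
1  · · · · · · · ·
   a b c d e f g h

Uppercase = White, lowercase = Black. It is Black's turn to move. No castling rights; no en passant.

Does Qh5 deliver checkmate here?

After Qh5: white king on h8; in check: yes, from the black queen on h5.
King squares — g7: attacked by Rg5; h7: attacked by Qh5; g8: attacked by Rg5.
White has no legal moves → checkmate.

yes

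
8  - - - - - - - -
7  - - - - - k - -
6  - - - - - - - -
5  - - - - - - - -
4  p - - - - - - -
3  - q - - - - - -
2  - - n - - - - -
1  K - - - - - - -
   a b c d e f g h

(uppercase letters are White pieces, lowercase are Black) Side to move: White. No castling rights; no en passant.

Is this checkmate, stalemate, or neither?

checkmate

White to move; white king on a1.
In check: yes, from the black knight on c2.
King squares — b1: attacked by Qb3; a2: attacked by Qb3; b2: attacked by Qb3.
Legal moves for White: none.
In check with no legal moves → checkmate.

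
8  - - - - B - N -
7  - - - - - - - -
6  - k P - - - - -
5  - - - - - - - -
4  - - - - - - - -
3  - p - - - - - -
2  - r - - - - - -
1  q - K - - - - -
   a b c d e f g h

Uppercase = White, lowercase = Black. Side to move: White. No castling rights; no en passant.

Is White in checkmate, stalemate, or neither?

checkmate

White to move; white king on c1.
In check: yes, from the black queen on a1.
King squares — b1: attacked by Qa1; d1: attacked by Qa1; b2: attacked by Qa1; c2: attacked by Rb2; d2: attacked by Rb2.
Legal moves for White: none.
In check with no legal moves → checkmate.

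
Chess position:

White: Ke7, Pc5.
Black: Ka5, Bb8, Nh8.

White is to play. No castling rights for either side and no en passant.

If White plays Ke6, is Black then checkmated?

no

After Ke6: black king on a5; in check: no.
Black is not in check, so this cannot be checkmate.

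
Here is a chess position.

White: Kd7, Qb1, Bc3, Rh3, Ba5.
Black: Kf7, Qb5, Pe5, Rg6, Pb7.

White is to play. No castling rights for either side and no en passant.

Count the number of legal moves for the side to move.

4

White to move; king on d7.
In check: yes, from the black queen on b5.
Legal moves: Kd8, Kc8, Kc7, Qxb5.
Count: 4.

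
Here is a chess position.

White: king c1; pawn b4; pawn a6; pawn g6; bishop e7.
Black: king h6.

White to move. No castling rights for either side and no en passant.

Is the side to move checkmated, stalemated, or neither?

neither

White to move; white king on c1.
In check: no.
Legal moves for White: Bf8+, Bd8, Bf6, Bd6, Bg5+, Bc5, Bh4, Kd2, Kc2, Kb2, Kd1, Kb1, g7, a7, b5.
White has 15 legal moves and is not in check → neither.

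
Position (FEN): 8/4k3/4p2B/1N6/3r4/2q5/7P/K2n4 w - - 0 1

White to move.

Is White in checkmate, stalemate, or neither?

White to move; white king on a1.
In check: yes, from the black queen on c3.
Legal moves for White: Ka2, Kb1, Nxc3.
White is in check but has 3 legal moves → neither.

neither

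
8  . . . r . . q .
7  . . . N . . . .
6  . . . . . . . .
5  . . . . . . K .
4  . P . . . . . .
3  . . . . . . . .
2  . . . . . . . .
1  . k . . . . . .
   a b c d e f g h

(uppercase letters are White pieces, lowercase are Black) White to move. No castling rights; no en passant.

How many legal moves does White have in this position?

White to move; king on g5.
In check: yes, from the black queen on g8.
Legal moves: Kh6, Kf6, Kh5, Kf5, Kh4, Kf4.
Count: 6.

6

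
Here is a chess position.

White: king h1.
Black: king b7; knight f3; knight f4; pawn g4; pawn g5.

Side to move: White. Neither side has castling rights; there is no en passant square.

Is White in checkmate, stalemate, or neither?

stalemate

White to move; white king on h1.
In check: no.
King squares — g1: attacked by Nf3; g2: attacked by Nf4; h2: attacked by Nf3.
Legal moves for White: none.
Not in check and no legal moves → stalemate.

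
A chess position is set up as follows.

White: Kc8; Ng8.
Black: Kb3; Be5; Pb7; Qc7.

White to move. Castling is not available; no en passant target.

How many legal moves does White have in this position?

0

White to move; king on c8.
In check: yes, from the black queen on c7.
Legal moves: none.
Count: 0.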